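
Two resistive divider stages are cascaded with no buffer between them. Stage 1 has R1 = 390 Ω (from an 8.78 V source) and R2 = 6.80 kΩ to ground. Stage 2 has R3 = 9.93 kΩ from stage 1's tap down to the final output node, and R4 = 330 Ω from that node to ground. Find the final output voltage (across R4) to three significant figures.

Stage 2 presents R3+R4 = 10260 Ω as a load on stage 1's tap.
Stage 1's lower leg becomes R2‖(R3+R4) = 4090 Ω, so V_mid = 8.78 × 4090/4480 = 8.016 V.
Stage 2 is itself unloaded: V_out = V_mid × R4/(R3+R4) = 8.016 × 330/10260 = 0.258 V.

V_out ≈ 0.258 V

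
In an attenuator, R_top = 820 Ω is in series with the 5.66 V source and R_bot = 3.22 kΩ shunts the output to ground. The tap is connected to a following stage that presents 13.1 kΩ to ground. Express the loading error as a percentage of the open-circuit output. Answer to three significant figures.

The divider's output (Thévenin) resistance is R_top‖R_bot = 653.6 Ω.
Fractional drop under load = R_th/(R_th + R_L) = 653.6 / (653.6 + 13100) = 0.04752.
So the output falls by 4.75 %.

4.75 %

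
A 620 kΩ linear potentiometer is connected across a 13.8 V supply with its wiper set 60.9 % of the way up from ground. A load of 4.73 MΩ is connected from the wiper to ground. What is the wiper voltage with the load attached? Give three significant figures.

V ≈ 8.15 V

The wiper splits the pot into (1−α)R = 242.4 kΩ above and αR = 377.6 kΩ below.
Lower section ‖ load = 349.7 kΩ.
V_wiper = 13.8 × 349.7/(242.4 + 349.7) = 8.15 V.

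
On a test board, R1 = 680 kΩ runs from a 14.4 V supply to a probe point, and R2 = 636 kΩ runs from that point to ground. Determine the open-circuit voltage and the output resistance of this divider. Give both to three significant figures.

V_th is the open-circuit tap voltage: 14.4 × 636/(680 + 636) = 6.96 V.
With the supply zeroed, R1 and R2 appear in parallel from the tap: R_th = R1‖R2 = (680 × 636)/1316 = 329 kΩ.

V_th = 6.96 V, R_th = 329 kΩ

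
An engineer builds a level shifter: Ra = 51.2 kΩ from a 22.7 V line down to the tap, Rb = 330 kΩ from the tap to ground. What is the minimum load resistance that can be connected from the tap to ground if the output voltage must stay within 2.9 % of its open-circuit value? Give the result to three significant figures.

Output resistance R_th = Ra‖Rb = (51.2 × 330)/381.2 = 44.32 kΩ.
The fractional drop is R_th/(R_th + R_L); requiring this ≤ 0.0290 gives R_L ≥ R_th(1/0.0290 − 1) = 44.32 × 33.48 = 1.48 MΩ.

R_L(min) ≈ 1.48 MΩ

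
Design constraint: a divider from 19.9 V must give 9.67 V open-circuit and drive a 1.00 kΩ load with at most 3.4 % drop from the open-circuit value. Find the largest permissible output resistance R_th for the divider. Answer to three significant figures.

R_th ≤ 35.2 Ω

Loading drop = R_th/(R_th + R_L) ≤ 0.0340, so R_th ≤ R_L · ε/(1−ε) = 1.00 kΩ × 0.0340/0.9660 = 35.2 Ω.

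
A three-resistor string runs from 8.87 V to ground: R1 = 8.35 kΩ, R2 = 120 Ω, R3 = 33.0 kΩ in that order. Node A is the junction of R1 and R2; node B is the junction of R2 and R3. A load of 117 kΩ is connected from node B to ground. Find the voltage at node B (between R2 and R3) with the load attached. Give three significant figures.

V ≈ 6.67 V

At node B, R3 is in parallel with the load: R3‖R_L = 25740 Ω.
Below node A the resistance is R2 + (R3‖R_L) = 25860 Ω, so V_A = 8.87 × 25860/34210 = 6.705 V.
Then V_B = V_A × (R3‖R_L)/(R2 + R3‖R_L) = 6.705 × 25740/25860 = 6.67 V.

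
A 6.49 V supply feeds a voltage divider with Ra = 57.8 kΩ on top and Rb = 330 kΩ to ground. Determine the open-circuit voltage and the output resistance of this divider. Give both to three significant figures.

V_th = 5.52 V, R_th = 49.2 kΩ

V_th is the open-circuit tap voltage: 6.49 × 330/(57.8 + 330) = 5.52 V.
With the supply zeroed, Ra and Rb appear in parallel from the tap: R_th = Ra‖Rb = (57.8 × 330)/387.8 = 49.2 kΩ.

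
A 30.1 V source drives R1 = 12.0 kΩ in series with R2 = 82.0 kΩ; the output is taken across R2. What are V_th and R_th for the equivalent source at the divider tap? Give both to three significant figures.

V_th is the open-circuit tap voltage: 30.1 × 82.0/(12.0 + 82.0) = 26.3 V.
With the supply zeroed, R1 and R2 appear in parallel from the tap: R_th = R1‖R2 = (12.0 × 82.0)/94.00 = 10.5 kΩ.

V_th = 26.3 V, R_th = 10.5 kΩ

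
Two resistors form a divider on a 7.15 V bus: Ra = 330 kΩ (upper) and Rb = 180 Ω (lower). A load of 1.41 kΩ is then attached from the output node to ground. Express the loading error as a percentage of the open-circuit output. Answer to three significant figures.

11.3 %

Unloaded V = 7.15 × 180/330200 = 0.0038979 V.
Loaded: Rb‖R_L = 159.6 Ω, giving V = 7.15 × 159.6/330200 = 0.0034568 V.
Drop = (0.0038979 − 0.0034568) / 0.0038979 = 11.3 %.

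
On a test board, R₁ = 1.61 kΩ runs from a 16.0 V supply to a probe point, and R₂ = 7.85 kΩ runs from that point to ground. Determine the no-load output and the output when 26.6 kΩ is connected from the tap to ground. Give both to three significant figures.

Unloaded: 13.3 V; loaded: 12.6 V

Open-circuit: V = 16.0 × 7.85/(1.61 + 7.85) = 13.3 V.
With the load, R₂ becomes R₂‖R_L = 6.061 kΩ, so V = 16.0 × 6.061/7.671 = 12.6 V.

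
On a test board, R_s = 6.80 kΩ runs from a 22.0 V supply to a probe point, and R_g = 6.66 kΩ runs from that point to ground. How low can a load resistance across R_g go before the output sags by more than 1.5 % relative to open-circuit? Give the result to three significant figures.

R_L(min) ≈ 221 kΩ

Output resistance R_th = R_s‖R_g = (6.80 × 6.66)/13.46 = 3.365 kΩ.
The fractional drop is R_th/(R_th + R_L); requiring this ≤ 0.0150 gives R_L ≥ R_th(1/0.0150 − 1) = 3.365 × 65.67 = 221 kΩ.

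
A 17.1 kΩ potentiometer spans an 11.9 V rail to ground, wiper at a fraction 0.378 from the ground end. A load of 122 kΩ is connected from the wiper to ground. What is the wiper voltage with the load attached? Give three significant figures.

V ≈ 4.35 V

The wiper splits the pot into (1−α)R = 10.64 kΩ above and αR = 6.464 kΩ below.
Lower section ‖ load = 6.139 kΩ.
V_wiper = 11.9 × 6.139/(10.64 + 6.139) = 4.35 V.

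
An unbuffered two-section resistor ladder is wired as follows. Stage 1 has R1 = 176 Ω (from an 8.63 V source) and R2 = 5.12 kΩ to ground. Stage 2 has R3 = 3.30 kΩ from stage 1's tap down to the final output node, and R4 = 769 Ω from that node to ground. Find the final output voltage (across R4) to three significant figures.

Stage 2 presents R3+R4 = 4069 Ω as a load on stage 1's tap.
Stage 1's lower leg becomes R2‖(R3+R4) = 2267 Ω, so V_mid = 8.63 × 2267/2443 = 8.008 V.
Stage 2 is itself unloaded: V_out = V_mid × R4/(R3+R4) = 8.008 × 769/4069 = 1.51 V.

V_out ≈ 1.51 V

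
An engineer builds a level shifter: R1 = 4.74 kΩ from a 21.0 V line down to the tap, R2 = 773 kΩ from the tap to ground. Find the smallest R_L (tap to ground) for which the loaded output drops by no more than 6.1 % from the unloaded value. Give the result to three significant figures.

Output resistance R_th = R1‖R2 = (4.74 × 773)/777.7 = 4.711 kΩ.
The fractional drop is R_th/(R_th + R_L); requiring this ≤ 0.0610 gives R_L ≥ R_th(1/0.0610 − 1) = 4.711 × 15.39 = 72.5 kΩ.

R_L(min) ≈ 72.5 kΩ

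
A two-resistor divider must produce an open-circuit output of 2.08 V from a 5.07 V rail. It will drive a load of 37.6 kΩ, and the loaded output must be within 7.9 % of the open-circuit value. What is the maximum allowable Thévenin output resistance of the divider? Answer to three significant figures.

Loading drop = R_th/(R_th + R_L) ≤ 0.0790, so R_th ≤ R_L · ε/(1−ε) = 37.6 kΩ × 0.0790/0.9210 = 3.23 kΩ.
(Any R1, R2 with R2/(R1+R2) = 0.410 and R1‖R2 ≤ 3.23 kΩ will meet the spec.)

R_th ≤ 3.23 kΩ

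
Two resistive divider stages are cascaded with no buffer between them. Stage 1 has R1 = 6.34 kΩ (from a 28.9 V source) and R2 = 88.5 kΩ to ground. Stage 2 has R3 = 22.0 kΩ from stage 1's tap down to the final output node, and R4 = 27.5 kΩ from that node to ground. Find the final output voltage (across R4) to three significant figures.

Stage 2 presents R3+R4 = 49.50 kΩ as a load on stage 1's tap.
Stage 1's lower leg becomes R2‖(R3+R4) = 31.74 kΩ, so V_mid = 28.9 × 31.74/38.08 = 24.09 V.
Stage 2 is itself unloaded: V_out = V_mid × R4/(R3+R4) = 24.09 × 27.5/49.50 = 13.4 V.

V_out ≈ 13.4 V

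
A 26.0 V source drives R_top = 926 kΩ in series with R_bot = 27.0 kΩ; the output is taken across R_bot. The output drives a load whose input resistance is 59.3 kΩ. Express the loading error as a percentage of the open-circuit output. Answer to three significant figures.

30.7 %

Unloaded V = 26.0 × 27.0/953.0 = 0.7366 V.
Loaded: R_bot‖R_L = 18.55 kΩ, giving V = 26.0 × 18.55/944.6 = 0.5107 V.
Drop = (0.7366 − 0.5107) / 0.7366 = 30.7 %.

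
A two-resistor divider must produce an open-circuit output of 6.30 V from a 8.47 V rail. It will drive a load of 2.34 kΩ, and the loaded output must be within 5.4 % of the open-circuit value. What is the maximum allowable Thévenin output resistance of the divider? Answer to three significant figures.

R_th ≤ 134 Ω

Loading drop = R_th/(R_th + R_L) ≤ 0.0540, so R_th ≤ R_L · ε/(1−ε) = 2.34 kΩ × 0.0540/0.9460 = 134 Ω.
(Any R1, R2 with R2/(R1+R2) = 0.744 and R1‖R2 ≤ 134 Ω will meet the spec.)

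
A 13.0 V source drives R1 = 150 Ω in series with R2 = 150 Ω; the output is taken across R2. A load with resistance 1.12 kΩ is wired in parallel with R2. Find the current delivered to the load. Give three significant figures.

R2‖R_L = 132.3 Ω; V_out = 13.0 × 132.3/282.3 = 6.092 V.
I_L = V_out / R_L = 6.092 / 1.12 kΩ = 5.44 mA.

I_L ≈ 5.44 mA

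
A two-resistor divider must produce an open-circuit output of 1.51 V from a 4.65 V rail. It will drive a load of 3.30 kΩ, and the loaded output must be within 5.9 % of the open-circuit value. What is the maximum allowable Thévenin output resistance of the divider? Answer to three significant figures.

R_th ≤ 207 Ω

Loading drop = R_th/(R_th + R_L) ≤ 0.0590, so R_th ≤ R_L · ε/(1−ε) = 3.30 kΩ × 0.0590/0.9410 = 207 Ω.
(Any R1, R2 with R2/(R1+R2) = 0.325 and R1‖R2 ≤ 207 Ω will meet the spec.)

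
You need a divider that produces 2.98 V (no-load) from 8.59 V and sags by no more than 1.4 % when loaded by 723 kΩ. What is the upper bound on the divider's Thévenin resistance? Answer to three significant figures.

R_th ≤ 10.3 kΩ

Loading drop = R_th/(R_th + R_L) ≤ 0.0140, so R_th ≤ R_L · ε/(1−ε) = 723 kΩ × 0.0140/0.9860 = 10.3 kΩ.
(Any R1, R2 with R2/(R1+R2) = 0.347 and R1‖R2 ≤ 10.3 kΩ will meet the spec.)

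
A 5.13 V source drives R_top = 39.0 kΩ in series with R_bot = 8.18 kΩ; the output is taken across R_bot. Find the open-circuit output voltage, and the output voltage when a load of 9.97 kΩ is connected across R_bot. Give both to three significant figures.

Open-circuit: V = 5.13 × 8.18/(39.0 + 8.18) = 0.889 V.
With the load, R_bot becomes R_bot‖R_L = 4.493 kΩ, so V = 5.13 × 4.493/43.49 = 0.530 V.

Unloaded: 0.889 V; loaded: 0.530 V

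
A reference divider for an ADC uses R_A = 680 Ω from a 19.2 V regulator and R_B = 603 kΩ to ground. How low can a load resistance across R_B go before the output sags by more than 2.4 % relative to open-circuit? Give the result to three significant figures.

R_L(min) ≈ 27.6 kΩ

Output resistance R_th = R_A‖R_B = (680 × 603000)/603700 = 679.2 Ω.
The fractional drop is R_th/(R_th + R_L); requiring this ≤ 0.0240 gives R_L ≥ R_th(1/0.0240 − 1) = 679.2 × 40.67 = 27.6 kΩ.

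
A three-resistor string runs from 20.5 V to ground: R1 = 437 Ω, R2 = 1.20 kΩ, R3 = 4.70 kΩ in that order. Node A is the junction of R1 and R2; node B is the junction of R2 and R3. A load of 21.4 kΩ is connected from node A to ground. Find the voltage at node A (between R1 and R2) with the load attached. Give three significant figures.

V ≈ 18.7 V

Below node A the series string R2+R3 = 5900 Ω sits in parallel with the 21400 Ω load: 4625 Ω.
V_A = 20.5 × 4625/(437 + 4625) = 18.7 V.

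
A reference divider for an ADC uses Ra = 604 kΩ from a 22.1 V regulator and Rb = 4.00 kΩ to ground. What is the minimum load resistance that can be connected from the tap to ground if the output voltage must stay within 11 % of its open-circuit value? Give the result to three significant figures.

Output resistance R_th = Ra‖Rb = (604 × 4.00)/608.0 = 3.974 kΩ.
The fractional drop is R_th/(R_th + R_L); requiring this ≤ 0.110 gives R_L ≥ R_th(1/0.110 − 1) = 3.974 × 8.091 = 32.2 kΩ.

R_L(min) ≈ 32.2 kΩ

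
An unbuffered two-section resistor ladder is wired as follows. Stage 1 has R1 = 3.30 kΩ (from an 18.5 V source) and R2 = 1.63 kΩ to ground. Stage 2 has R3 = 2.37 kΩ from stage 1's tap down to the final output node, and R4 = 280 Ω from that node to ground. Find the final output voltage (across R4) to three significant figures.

V_out ≈ 0.458 V

Stage 2 presents R3+R4 = 2650 Ω as a load on stage 1's tap.
Stage 1's lower leg becomes R2‖(R3+R4) = 1009 Ω, so V_mid = 18.5 × 1009/4309 = 4.333 V.
Stage 2 is itself unloaded: V_out = V_mid × R4/(R3+R4) = 4.333 × 280/2650 = 0.458 V.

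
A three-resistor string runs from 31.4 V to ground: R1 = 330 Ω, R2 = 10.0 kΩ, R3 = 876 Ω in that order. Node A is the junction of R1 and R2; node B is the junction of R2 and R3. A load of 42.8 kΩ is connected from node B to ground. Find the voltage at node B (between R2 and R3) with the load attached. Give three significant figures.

V ≈ 2.41 V

At node B, R3 is in parallel with the load: R3‖R_L = 858.4 Ω.
Below node A the resistance is R2 + (R3‖R_L) = 10860 Ω, so V_A = 31.4 × 10860/11190 = 30.47 V.
Then V_B = V_A × (R3‖R_L)/(R2 + R3‖R_L) = 30.47 × 858.4/10860 = 2.41 V.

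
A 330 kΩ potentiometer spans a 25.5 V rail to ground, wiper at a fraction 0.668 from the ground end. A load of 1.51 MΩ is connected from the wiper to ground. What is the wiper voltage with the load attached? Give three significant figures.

V ≈ 16.2 V

The wiper splits the pot into (1−α)R = 109.6 kΩ above and αR = 220.4 kΩ below.
Lower section ‖ load = 192.4 kΩ.
V_wiper = 25.5 × 192.4/(109.6 + 192.4) = 16.2 V.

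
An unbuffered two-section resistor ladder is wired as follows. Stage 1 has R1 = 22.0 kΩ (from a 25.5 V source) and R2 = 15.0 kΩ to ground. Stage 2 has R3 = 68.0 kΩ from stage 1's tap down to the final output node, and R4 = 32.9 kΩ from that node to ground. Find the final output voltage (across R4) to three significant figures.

Stage 2 presents R3+R4 = 100.9 kΩ as a load on stage 1's tap.
Stage 1's lower leg becomes R2‖(R3+R4) = 13.06 kΩ, so V_mid = 25.5 × 13.06/35.06 = 9.498 V.
Stage 2 is itself unloaded: V_out = V_mid × R4/(R3+R4) = 9.498 × 32.9/100.9 = 3.10 V.

V_out ≈ 3.10 V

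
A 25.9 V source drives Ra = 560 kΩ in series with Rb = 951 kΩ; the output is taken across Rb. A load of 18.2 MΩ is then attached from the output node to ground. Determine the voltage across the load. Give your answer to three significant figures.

The load sits in parallel with Rb: Rb‖R_L = (951 × 18200) / (951 + 18200) = 903.8 kΩ.
V_out = 25.9 × 903.8 / (560 + 903.8) = 25.9 × 903.8/1464 = 16.0 V.

V_out ≈ 16.0 V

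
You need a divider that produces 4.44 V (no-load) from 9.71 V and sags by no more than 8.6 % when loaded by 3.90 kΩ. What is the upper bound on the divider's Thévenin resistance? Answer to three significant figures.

R_th ≤ 367 Ω

Loading drop = R_th/(R_th + R_L) ≤ 0.0860, so R_th ≤ R_L · ε/(1−ε) = 3.90 kΩ × 0.0860/0.9140 = 367 Ω.
(Any R1, R2 with R2/(R1+R2) = 0.457 and R1‖R2 ≤ 367 Ω will meet the spec.)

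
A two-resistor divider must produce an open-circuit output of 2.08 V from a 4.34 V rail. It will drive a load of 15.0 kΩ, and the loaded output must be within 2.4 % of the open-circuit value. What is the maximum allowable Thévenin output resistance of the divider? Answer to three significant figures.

R_th ≤ 369 Ω

Loading drop = R_th/(R_th + R_L) ≤ 0.0240, so R_th ≤ R_L · ε/(1−ε) = 15.0 kΩ × 0.0240/0.9760 = 369 Ω.
(Any R1, R2 with R2/(R1+R2) = 0.479 and R1‖R2 ≤ 369 Ω will meet the spec.)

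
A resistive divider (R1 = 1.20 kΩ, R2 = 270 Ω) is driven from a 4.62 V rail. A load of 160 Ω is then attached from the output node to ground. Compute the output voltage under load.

V_out ≈ 0.357 V

The load sits in parallel with R2: R2‖R_L = (270 × 160) / (270 + 160) = 100.5 Ω.
V_out = 4.62 × 100.5 / (1200 + 100.5) = 4.62 × 100.5/1300 = 0.357 V.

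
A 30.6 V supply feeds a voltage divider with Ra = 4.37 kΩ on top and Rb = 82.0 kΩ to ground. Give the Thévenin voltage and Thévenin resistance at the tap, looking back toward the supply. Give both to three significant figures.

V_th is the open-circuit tap voltage: 30.6 × 82.0/(4.37 + 82.0) = 29.1 V.
With the supply zeroed, Ra and Rb appear in parallel from the tap: R_th = Ra‖Rb = (4.37 × 82.0)/86.37 = 4.15 kΩ.

V_th = 29.1 V, R_th = 4.15 kΩ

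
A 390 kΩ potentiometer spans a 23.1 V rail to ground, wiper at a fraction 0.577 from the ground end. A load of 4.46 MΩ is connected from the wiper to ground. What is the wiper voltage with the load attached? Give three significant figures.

V ≈ 13.1 V

The wiper splits the pot into (1−α)R = 165.0 kΩ above and αR = 225.0 kΩ below.
Lower section ‖ load = 214.2 kΩ.
V_wiper = 23.1 × 214.2/(165.0 + 214.2) = 13.1 V.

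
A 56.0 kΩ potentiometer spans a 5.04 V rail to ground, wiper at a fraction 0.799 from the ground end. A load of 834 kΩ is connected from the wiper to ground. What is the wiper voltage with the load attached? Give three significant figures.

V ≈ 3.98 V

The wiper splits the pot into (1−α)R = 11.26 kΩ above and αR = 44.74 kΩ below.
Lower section ‖ load = 42.47 kΩ.
V_wiper = 5.04 × 42.47/(11.26 + 42.47) = 3.98 V.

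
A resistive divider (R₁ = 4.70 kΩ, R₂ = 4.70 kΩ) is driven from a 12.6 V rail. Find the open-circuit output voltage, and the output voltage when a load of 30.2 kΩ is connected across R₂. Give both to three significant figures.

Open-circuit: V = 12.6 × 4.70/(4.70 + 4.70) = 6.30 V.
With the load, R₂ becomes R₂‖R_L = 4.067 kΩ, so V = 12.6 × 4.067/8.767 = 5.85 V.

Unloaded: 6.30 V; loaded: 5.85 V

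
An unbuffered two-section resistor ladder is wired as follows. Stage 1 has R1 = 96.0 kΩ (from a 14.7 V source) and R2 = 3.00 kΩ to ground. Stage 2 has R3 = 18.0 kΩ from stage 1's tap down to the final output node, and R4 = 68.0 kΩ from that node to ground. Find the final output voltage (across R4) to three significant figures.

Stage 2 presents R3+R4 = 86.00 kΩ as a load on stage 1's tap.
Stage 1's lower leg becomes R2‖(R3+R4) = 2.899 kΩ, so V_mid = 14.7 × 2.899/98.90 = 0.4309 V.
Stage 2 is itself unloaded: V_out = V_mid × R4/(R3+R4) = 0.4309 × 68.0/86.00 = 0.341 V.

V_out ≈ 0.341 V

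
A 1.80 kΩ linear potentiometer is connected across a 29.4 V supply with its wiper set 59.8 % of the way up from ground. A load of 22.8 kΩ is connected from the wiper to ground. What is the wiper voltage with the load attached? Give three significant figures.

V ≈ 17.3 V

The wiper splits the pot into (1−α)R = 723.6 Ω above and αR = 1076 Ω below.
Lower section ‖ load = 1028 Ω.
V_wiper = 29.4 × 1028/(723.6 + 1028) = 17.3 V.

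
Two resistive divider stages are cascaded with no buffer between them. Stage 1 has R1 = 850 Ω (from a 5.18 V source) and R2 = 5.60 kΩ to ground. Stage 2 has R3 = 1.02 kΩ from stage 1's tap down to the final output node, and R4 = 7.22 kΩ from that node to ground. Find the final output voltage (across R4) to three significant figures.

V_out ≈ 3.62 V

Stage 2 presents R3+R4 = 8240 Ω as a load on stage 1's tap.
Stage 1's lower leg becomes R2‖(R3+R4) = 3334 Ω, so V_mid = 5.18 × 3334/4184 = 4.128 V.
Stage 2 is itself unloaded: V_out = V_mid × R4/(R3+R4) = 4.128 × 7220/8240 = 3.62 V.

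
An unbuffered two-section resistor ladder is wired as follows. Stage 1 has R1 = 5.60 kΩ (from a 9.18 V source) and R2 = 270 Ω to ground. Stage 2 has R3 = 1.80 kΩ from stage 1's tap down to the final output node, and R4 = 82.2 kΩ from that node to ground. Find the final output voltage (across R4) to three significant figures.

V_out ≈ 0.412 V

Stage 2 presents R3+R4 = 84000 Ω as a load on stage 1's tap.
Stage 1's lower leg becomes R2‖(R3+R4) = 269.1 Ω, so V_mid = 9.18 × 269.1/5869 = 0.4210 V.
Stage 2 is itself unloaded: V_out = V_mid × R4/(R3+R4) = 0.4210 × 82200/84000 = 0.412 V.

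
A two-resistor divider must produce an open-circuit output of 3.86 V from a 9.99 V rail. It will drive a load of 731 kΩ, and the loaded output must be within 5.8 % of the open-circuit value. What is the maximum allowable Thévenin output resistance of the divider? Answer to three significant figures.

R_th ≤ 45.0 kΩ

Loading drop = R_th/(R_th + R_L) ≤ 0.0580, so R_th ≤ R_L · ε/(1−ε) = 731 kΩ × 0.0580/0.9420 = 45.0 kΩ.
(Any R1, R2 with R2/(R1+R2) = 0.386 and R1‖R2 ≤ 45.0 kΩ will meet the spec.)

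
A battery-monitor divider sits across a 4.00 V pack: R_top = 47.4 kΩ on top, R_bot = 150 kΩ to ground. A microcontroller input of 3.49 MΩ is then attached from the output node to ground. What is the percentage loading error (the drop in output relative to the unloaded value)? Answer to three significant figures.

The divider's output (Thévenin) resistance is R_top‖R_bot = 36.02 kΩ.
Fractional drop under load = R_th/(R_th + R_L) = 36.02 / (36.02 + 3490) = 0.01021.
So the output falls by 1.02 %.

1.02 %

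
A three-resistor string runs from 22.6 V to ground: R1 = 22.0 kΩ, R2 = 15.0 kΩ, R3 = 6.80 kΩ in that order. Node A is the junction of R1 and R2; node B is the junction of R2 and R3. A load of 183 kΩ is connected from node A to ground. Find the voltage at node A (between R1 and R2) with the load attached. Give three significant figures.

Below node A the series string R2+R3 = 21.80 kΩ sits in parallel with the 183 kΩ load: 19.48 kΩ.
V_A = 22.6 × 19.48/(22.0 + 19.48) = 10.6 V.

V ≈ 10.6 V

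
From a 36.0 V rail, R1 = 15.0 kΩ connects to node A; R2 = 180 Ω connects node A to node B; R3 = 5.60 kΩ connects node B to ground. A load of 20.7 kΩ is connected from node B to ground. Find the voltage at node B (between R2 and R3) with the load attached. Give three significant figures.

V ≈ 8.10 V

At node B, R3 is in parallel with the load: R3‖R_L = 4408 Ω.
Below node A the resistance is R2 + (R3‖R_L) = 4588 Ω, so V_A = 36.0 × 4588/19590 = 8.432 V.
Then V_B = V_A × (R3‖R_L)/(R2 + R3‖R_L) = 8.432 × 4408/4588 = 8.10 V.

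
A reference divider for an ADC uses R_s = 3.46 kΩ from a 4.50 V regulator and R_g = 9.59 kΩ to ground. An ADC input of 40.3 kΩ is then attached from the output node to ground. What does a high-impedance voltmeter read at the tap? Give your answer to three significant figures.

The load sits in parallel with R_g: R_g‖R_L = (9.59 × 40.3) / (9.59 + 40.3) = 7.747 kΩ.
V_out = 4.50 × 7.747 / (3.46 + 7.747) = 4.50 × 7.747/11.21 = 3.11 V.

V_out ≈ 3.11 V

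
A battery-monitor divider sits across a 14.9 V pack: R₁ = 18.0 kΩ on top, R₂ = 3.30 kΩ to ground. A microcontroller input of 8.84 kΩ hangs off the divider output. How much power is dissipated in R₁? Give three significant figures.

P ≈ 9.60 mW

Total resistance from the source is R₁ + (R₂‖R_L) = 20.40 kΩ, so I = 14.9/20.40 kΩ = 0.7303 mA.
P = I²·R₁ = (0.7303 mA)² × 18.0 kΩ = 9.60 mW.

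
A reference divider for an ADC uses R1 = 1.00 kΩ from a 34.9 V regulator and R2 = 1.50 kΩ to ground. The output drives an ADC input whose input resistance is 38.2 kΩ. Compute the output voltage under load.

V_out ≈ 20.6 V

The load sits in parallel with R2: R2‖R_L = (1.50 × 38.2) / (1.50 + 38.2) = 1.443 kΩ.
V_out = 34.9 × 1.443 / (1.00 + 1.443) = 34.9 × 1.443/2.443 = 20.6 V.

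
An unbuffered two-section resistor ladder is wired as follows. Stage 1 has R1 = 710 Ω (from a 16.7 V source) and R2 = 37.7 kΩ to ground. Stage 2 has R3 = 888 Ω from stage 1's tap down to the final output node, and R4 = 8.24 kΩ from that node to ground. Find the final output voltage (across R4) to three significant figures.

Stage 2 presents R3+R4 = 9128 Ω as a load on stage 1's tap.
Stage 1's lower leg becomes R2‖(R3+R4) = 7349 Ω, so V_mid = 16.7 × 7349/8059 = 15.23 V.
Stage 2 is itself unloaded: V_out = V_mid × R4/(R3+R4) = 15.23 × 8240/9128 = 13.7 V.

V_out ≈ 13.7 V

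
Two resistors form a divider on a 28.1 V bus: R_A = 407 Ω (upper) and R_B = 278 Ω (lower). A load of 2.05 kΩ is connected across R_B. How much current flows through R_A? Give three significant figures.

I ≈ 43.1 mA

R_B‖R_L = 244.8 Ω, so the source sees R_A + R_B‖R_L = 651.8 Ω.
I = 28.1 V / 651.8 Ω = 43.1 mA.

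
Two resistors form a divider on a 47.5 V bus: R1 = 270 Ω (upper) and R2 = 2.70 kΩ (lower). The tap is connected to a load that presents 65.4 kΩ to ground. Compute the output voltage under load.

The load sits in parallel with R2: R2‖R_L = (2700 × 65400) / (2700 + 65400) = 2593 Ω.
V_out = 47.5 × 2593 / (270 + 2593) = 47.5 × 2593/2863 = 43.0 V.
(Unloaded it would have been 43.2 V.)

V_out ≈ 43.0 V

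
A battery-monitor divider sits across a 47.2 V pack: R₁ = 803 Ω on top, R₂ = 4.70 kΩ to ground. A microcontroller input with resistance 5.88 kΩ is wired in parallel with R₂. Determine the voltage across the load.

V_out ≈ 36.1 V

The load sits in parallel with R₂: R₂‖R_L = (4700 × 5880) / (4700 + 5880) = 2612 Ω.
V_out = 47.2 × 2612 / (803 + 2612) = 47.2 × 2612/3415 = 36.1 V.
(Unloaded it would have been 40.3 V.)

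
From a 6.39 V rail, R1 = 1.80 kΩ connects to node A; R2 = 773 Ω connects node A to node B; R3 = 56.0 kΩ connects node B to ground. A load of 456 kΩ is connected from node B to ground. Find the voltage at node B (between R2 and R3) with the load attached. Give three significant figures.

V ≈ 6.08 V

At node B, R3 is in parallel with the load: R3‖R_L = 49880 Ω.
Below node A the resistance is R2 + (R3‖R_L) = 50650 Ω, so V_A = 6.39 × 50650/52450 = 6.171 V.
Then V_B = V_A × (R3‖R_L)/(R2 + R3‖R_L) = 6.171 × 49880/50650 = 6.08 V.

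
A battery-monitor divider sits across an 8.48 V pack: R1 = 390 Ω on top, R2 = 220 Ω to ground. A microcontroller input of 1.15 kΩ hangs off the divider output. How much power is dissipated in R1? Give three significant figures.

P ≈ 84.9 mW

Total resistance from the source is R1 + (R2‖R_L) = 574.7 Ω, so I = 8.48/574.7 Ω = 14.76 mA.
P = I²·R1 = (14.76 mA)² × 390 Ω = 84.9 mW.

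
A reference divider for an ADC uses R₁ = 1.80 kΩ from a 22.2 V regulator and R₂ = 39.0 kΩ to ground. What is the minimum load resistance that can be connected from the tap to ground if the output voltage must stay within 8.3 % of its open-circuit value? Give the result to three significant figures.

Output resistance R_th = R₁‖R₂ = (1.80 × 39.0)/40.80 = 1.721 kΩ.
The fractional drop is R_th/(R_th + R_L); requiring this ≤ 0.0830 gives R_L ≥ R_th(1/0.0830 − 1) = 1.721 × 11.05 = 19.0 kΩ.

R_L(min) ≈ 19.0 kΩ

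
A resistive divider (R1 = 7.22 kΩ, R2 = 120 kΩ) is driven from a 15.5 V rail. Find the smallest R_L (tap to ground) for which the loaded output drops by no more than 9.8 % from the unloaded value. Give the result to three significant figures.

R_L(min) ≈ 62.7 kΩ

Output resistance R_th = R1‖R2 = (7.22 × 120)/127.2 = 6.810 kΩ.
The fractional drop is R_th/(R_th + R_L); requiring this ≤ 0.0980 gives R_L ≥ R_th(1/0.0980 − 1) = 6.810 × 9.204 = 62.7 kΩ.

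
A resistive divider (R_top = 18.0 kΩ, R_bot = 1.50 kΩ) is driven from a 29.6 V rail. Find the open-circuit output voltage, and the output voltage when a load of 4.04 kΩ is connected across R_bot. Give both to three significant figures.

Unloaded: 2.28 V; loaded: 1.70 V

Open-circuit: V = 29.6 × 1.50/(18.0 + 1.50) = 2.28 V.
With the load, R_bot becomes R_bot‖R_L = 1.094 kΩ, so V = 29.6 × 1.094/19.09 = 1.70 V.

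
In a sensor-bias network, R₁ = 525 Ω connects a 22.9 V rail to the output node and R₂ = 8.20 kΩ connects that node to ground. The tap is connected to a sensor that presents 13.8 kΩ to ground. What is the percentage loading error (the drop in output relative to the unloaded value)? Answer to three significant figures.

The divider's output (Thévenin) resistance is R₁‖R₂ = 493.4 Ω.
Fractional drop under load = R_th/(R_th + R_L) = 493.4 / (493.4 + 13800) = 0.03452.
So the output falls by 3.45 %.

3.45 %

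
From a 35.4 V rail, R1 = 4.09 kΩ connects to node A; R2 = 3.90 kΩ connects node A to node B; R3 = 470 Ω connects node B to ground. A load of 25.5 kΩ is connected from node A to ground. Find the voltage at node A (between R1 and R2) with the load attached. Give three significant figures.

V ≈ 16.9 V

Below node A the series string R2+R3 = 4370 Ω sits in parallel with the 25500 Ω load: 3731 Ω.
V_A = 35.4 × 3731/(4090 + 3731) = 16.9 V.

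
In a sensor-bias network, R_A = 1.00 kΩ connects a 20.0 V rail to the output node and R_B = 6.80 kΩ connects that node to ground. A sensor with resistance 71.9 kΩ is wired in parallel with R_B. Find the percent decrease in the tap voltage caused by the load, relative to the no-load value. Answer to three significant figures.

The divider's output (Thévenin) resistance is R_A‖R_B = 0.8718 kΩ.
Fractional drop under load = R_th/(R_th + R_L) = 0.8718 / (0.8718 + 71.9) = 0.01198.
So the output falls by 1.20 %.

1.20 %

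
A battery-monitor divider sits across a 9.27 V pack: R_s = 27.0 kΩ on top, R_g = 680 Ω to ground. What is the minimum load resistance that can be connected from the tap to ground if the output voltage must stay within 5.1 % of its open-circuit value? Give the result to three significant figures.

R_L(min) ≈ 12.3 kΩ

Output resistance R_th = R_s‖R_g = (27000 × 680)/27680 = 663.3 Ω.
The fractional drop is R_th/(R_th + R_L); requiring this ≤ 0.0510 gives R_L ≥ R_th(1/0.0510 − 1) = 663.3 × 18.61 = 12.3 kΩ.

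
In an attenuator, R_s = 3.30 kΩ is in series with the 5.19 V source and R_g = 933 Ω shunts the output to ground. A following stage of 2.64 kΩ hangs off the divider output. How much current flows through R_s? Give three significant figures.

R_g‖R_L = 689.4 Ω, so the source sees R_s + R_g‖R_L = 3989 Ω.
I = 5.19 V / 3989 Ω = 1.30 mA.

I ≈ 1.30 mA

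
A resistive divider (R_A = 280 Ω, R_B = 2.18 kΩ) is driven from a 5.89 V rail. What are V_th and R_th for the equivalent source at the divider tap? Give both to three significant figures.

V_th = 5.22 V, R_th = 248 Ω

V_th is the open-circuit tap voltage: 5.89 × 2180/(280 + 2180) = 5.22 V.
With the supply zeroed, R_A and R_B appear in parallel from the tap: R_th = R_A‖R_B = (280 × 2180)/2460 = 248 Ω.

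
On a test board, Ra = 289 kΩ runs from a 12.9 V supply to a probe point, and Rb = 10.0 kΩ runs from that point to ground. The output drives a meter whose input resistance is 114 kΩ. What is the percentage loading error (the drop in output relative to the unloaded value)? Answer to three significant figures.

7.82 %

The divider's output (Thévenin) resistance is Ra‖Rb = 9.666 kΩ.
Fractional drop under load = R_th/(R_th + R_L) = 9.666 / (9.666 + 114) = 0.07816.
So the output falls by 7.82 %.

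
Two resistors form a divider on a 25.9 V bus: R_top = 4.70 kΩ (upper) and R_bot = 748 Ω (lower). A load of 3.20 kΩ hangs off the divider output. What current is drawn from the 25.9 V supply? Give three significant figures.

I ≈ 4.88 mA

R_bot‖R_L = 606.3 Ω, so the source sees R_top + R_bot‖R_L = 5306 Ω.
I = 25.9 V / 5306 Ω = 4.88 mA.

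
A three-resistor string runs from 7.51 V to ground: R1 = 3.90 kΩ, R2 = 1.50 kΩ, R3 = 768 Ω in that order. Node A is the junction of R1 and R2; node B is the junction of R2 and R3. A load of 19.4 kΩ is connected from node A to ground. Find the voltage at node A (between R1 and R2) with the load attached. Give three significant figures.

V ≈ 2.57 V

Below node A the series string R2+R3 = 2268 Ω sits in parallel with the 19400 Ω load: 2031 Ω.
V_A = 7.51 × 2031/(3900 + 2031) = 2.57 V.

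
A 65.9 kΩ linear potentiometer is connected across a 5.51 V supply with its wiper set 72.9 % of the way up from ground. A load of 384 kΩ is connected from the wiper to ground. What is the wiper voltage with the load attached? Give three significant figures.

The wiper splits the pot into (1−α)R = 17.86 kΩ above and αR = 48.04 kΩ below.
Lower section ‖ load = 42.70 kΩ.
V_wiper = 5.51 × 42.70/(17.86 + 42.70) = 3.89 V.

V ≈ 3.89 V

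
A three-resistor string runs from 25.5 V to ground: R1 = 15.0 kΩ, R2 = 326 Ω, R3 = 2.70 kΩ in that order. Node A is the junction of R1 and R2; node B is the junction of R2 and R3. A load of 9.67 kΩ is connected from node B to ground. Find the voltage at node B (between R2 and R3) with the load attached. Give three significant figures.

V ≈ 3.09 V

At node B, R3 is in parallel with the load: R3‖R_L = 2111 Ω.
Below node A the resistance is R2 + (R3‖R_L) = 2437 Ω, so V_A = 25.5 × 2437/17440 = 3.563 V.
Then V_B = V_A × (R3‖R_L)/(R2 + R3‖R_L) = 3.563 × 2111/2437 = 3.09 V.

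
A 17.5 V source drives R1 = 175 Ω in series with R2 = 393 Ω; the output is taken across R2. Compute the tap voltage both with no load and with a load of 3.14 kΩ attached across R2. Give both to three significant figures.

Open-circuit: V = 17.5 × 393/(175 + 393) = 12.1 V.
With the load, R2 becomes R2‖R_L = 349.3 Ω, so V = 17.5 × 349.3/524.3 = 11.7 V.

Unloaded: 12.1 V; loaded: 11.7 V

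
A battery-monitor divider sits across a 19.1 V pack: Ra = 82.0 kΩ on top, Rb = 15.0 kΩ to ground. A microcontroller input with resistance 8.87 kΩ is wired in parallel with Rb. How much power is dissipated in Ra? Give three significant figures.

P ≈ 3.90 mW

Total resistance from the source is Ra + (Rb‖R_L) = 87.57 kΩ, so I = 19.1/87.57 kΩ = 0.2181 mA.
P = I²·Ra = (0.2181 mA)² × 82.0 kΩ = 3.90 mW.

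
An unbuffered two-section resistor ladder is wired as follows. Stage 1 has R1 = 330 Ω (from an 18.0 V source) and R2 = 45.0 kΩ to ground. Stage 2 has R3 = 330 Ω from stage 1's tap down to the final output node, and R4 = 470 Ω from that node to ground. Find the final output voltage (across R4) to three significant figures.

V_out ≈ 7.45 V

Stage 2 presents R3+R4 = 800.0 Ω as a load on stage 1's tap.
Stage 1's lower leg becomes R2‖(R3+R4) = 786.0 Ω, so V_mid = 18.0 × 786.0/1116 = 12.68 V.
Stage 2 is itself unloaded: V_out = V_mid × R4/(R3+R4) = 12.68 × 470/800.0 = 7.45 V.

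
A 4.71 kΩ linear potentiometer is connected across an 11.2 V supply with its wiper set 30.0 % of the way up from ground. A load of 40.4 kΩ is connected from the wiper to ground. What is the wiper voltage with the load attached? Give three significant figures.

The wiper splits the pot into (1−α)R = 3.297 kΩ above and αR = 1.413 kΩ below.
Lower section ‖ load = 1.365 kΩ.
V_wiper = 11.2 × 1.365/(3.297 + 1.365) = 3.28 V.

V ≈ 3.28 V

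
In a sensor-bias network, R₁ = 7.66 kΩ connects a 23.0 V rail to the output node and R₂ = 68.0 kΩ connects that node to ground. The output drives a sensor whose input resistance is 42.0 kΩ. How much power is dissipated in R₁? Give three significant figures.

P ≈ 3.58 mW

Total resistance from the source is R₁ + (R₂‖R_L) = 33.62 kΩ, so I = 23.0/33.62 kΩ = 0.6840 mA.
P = I²·R₁ = (0.6840 mA)² × 7.66 kΩ = 3.58 mW.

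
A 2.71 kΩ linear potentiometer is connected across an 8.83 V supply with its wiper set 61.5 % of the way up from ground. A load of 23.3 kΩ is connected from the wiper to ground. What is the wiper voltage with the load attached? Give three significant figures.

The wiper splits the pot into (1−α)R = 1.043 kΩ above and αR = 1.667 kΩ below.
Lower section ‖ load = 1.555 kΩ.
V_wiper = 8.83 × 1.555/(1.043 + 1.555) = 5.28 V.

V ≈ 5.28 V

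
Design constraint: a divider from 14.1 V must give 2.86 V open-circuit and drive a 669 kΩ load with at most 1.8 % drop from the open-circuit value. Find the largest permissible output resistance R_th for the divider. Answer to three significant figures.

R_th ≤ 12.3 kΩ

Loading drop = R_th/(R_th + R_L) ≤ 0.0180, so R_th ≤ R_L · ε/(1−ε) = 669 kΩ × 0.0180/0.9820 = 12.3 kΩ.
(Any R1, R2 with R2/(R1+R2) = 0.203 and R1‖R2 ≤ 12.3 kΩ will meet the spec.)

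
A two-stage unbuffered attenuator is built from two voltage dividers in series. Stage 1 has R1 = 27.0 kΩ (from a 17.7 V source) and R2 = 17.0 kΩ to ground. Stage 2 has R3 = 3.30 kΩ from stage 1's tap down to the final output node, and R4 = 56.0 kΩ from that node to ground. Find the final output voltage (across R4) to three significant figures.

Stage 2 presents R3+R4 = 59.30 kΩ as a load on stage 1's tap.
Stage 1's lower leg becomes R2‖(R3+R4) = 13.21 kΩ, so V_mid = 17.7 × 13.21/40.21 = 5.816 V.
Stage 2 is itself unloaded: V_out = V_mid × R4/(R3+R4) = 5.816 × 56.0/59.30 = 5.49 V.

V_out ≈ 5.49 V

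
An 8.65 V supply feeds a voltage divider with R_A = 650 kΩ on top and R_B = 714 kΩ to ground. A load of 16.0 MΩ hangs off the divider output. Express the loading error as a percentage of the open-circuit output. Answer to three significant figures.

2.08 %

The divider's output (Thévenin) resistance is R_A‖R_B = 340.2 kΩ.
Fractional drop under load = R_th/(R_th + R_L) = 340.2 / (340.2 + 16000) = 0.02082.
So the output falls by 2.08 %.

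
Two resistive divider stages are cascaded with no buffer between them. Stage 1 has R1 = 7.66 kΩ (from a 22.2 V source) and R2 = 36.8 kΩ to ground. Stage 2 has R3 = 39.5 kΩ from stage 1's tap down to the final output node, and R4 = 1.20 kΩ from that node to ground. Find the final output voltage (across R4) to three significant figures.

V_out ≈ 0.469 V

Stage 2 presents R3+R4 = 40.70 kΩ as a load on stage 1's tap.
Stage 1's lower leg becomes R2‖(R3+R4) = 19.33 kΩ, so V_mid = 22.2 × 19.33/26.99 = 15.90 V.
Stage 2 is itself unloaded: V_out = V_mid × R4/(R3+R4) = 15.90 × 1.20/40.70 = 0.469 V.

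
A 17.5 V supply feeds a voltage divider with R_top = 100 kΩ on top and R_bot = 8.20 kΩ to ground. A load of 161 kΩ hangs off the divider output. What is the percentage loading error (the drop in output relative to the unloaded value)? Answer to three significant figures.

The divider's output (Thévenin) resistance is R_top‖R_bot = 7.579 kΩ.
Fractional drop under load = R_th/(R_th + R_L) = 7.579 / (7.579 + 161) = 0.04496.
So the output falls by 4.50 %.

4.50 %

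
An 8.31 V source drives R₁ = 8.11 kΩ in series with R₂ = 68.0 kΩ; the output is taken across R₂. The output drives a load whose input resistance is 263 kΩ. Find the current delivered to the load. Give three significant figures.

I_L ≈ 0.0275 mA

R₂‖R_L = 54.03 kΩ; V_out = 8.31 × 54.03/62.14 = 7.225 V.
I_L = V_out / R_L = 7.225 / 263 kΩ = 0.0275 mA.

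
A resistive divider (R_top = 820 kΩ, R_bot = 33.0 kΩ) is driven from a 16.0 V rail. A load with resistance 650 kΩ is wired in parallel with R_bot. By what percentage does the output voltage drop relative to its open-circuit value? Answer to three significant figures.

The divider's output (Thévenin) resistance is R_top‖R_bot = 31.72 kΩ.
Fractional drop under load = R_th/(R_th + R_L) = 31.72 / (31.72 + 650) = 0.04653.
So the output falls by 4.65 %.

4.65 %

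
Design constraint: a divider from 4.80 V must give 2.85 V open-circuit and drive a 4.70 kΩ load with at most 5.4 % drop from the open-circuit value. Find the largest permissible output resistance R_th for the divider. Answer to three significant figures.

Loading drop = R_th/(R_th + R_L) ≤ 0.0540, so R_th ≤ R_L · ε/(1−ε) = 4.70 kΩ × 0.0540/0.9460 = 268 Ω.
(Any R1, R2 with R2/(R1+R2) = 0.594 and R1‖R2 ≤ 268 Ω will meet the spec.)

R_th ≤ 268 Ω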